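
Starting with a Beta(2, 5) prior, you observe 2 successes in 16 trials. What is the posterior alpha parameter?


For a Beta-Binomial conjugate model:
Posterior alpha = prior alpha + number of successes
= 2 + 2 = 4

4


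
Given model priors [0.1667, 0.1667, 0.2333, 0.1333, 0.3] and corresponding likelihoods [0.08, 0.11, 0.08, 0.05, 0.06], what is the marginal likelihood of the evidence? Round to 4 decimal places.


P(E) = sum_i P(M_i) P(E|M_i)
= 0.0133 + 0.0183 + 0.0187 + 0.0067 + 0.018
= 0.075

0.075


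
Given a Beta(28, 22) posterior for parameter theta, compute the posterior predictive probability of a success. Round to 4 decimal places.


For a Beta-Bernoulli model, the predictive probability is the mean:
P(success) = 28/(28+22) = 28/50 = 0.56

0.56


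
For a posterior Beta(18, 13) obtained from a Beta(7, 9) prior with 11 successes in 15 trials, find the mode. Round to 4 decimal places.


Mode = (alpha - 1) / (alpha + beta - 2)
= 17 / 29
= 0.5862

0.5862


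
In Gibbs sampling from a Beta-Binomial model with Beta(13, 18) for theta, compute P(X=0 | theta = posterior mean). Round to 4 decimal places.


Posterior mean = alpha/(alpha+beta) = 13/31 = 0.4194
P(X=0|theta=mean) = 1 - theta = 0.5806

0.5806


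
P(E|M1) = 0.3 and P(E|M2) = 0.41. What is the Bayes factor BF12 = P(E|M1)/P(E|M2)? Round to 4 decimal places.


Bayes factor BF12 = P(E|M1) / P(E|M2)
= 0.3 / 0.41
= 0.7317

0.7317


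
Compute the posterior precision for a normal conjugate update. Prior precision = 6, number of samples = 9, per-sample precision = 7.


tau_post = tau_0 + n * tau
= 6 + 9 * 7 = 69

69


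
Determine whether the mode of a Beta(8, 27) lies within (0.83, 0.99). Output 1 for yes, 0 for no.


First find the mode: (a-1)/(a+b-2) = 0.2121
Is 0.2121 in (0.83, 0.99)? 0

0


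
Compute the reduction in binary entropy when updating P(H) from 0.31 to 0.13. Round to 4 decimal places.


H_before = -p*log2(p) - (1-p)*log2(1-p) for p=0.31: 0.8932
H_after for p=0.13: 0.5574
Reduction = 0.8932 - 0.5574 = 0.3357

0.3357


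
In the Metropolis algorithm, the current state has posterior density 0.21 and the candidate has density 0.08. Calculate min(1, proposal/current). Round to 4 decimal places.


Ratio = 0.08/0.21 = 0.381
Acceptance probability = min(1, 0.381)
= 0.381

0.381


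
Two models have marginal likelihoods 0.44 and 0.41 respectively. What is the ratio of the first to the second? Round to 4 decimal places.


Evidence ratio = 0.44 / 0.41
= 1.0732

1.0732


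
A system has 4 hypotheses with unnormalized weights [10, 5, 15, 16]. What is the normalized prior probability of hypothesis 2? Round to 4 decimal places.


The normalized prior is the weight divided by the total.
Total weight = 46
P(H2) = 5 / 46 = 0.1087

0.1087


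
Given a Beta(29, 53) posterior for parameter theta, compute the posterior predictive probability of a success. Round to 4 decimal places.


For a Beta-Bernoulli model, the predictive probability is the mean:
P(success) = 29/(29+53) = 29/82 = 0.3537

0.3537


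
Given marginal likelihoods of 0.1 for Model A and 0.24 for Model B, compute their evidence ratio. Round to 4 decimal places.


Ratio = ML(A) / ML(B) = 0.1/0.24
= 0.4167

0.4167


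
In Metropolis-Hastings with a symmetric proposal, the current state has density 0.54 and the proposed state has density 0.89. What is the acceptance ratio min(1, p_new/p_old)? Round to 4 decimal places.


Ratio = p_new / p_old = 0.89 / 0.54 = 1.6481
Acceptance = min(1, 1.6481) = 1.0

1.0


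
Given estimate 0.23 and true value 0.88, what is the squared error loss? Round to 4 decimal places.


Squared error = (estimate - true)^2
Difference = -0.65
Loss = -0.65^2 = 0.4225

0.4225


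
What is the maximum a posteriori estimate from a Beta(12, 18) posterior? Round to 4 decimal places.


The MAP estimate equals the mode of the distribution.
Mode of Beta(a,b) = (a-1)/(a+b-2)
= 11/28
= 0.3929

0.3929


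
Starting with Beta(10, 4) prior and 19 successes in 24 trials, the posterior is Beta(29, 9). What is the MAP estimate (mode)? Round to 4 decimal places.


The mode of Beta(a, b) when a > 1 and b > 1 is (a-1)/(a+b-2)
= (29 - 1) / (29 + 9 - 2)
= 28 / 36
= 0.7778

0.7778


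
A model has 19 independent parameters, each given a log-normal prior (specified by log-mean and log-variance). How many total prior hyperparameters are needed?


Each log-normal prior needs 2 hyperparameters (log-mean and log-variance).
Total = 2 * 19 = 38

38


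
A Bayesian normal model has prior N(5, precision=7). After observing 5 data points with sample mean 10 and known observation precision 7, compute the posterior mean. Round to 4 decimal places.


Posterior mean = (prior_precision * prior_mean + n * data_precision * data_mean) / (prior_precision + n * data_precision)
Numerator = 7*5 + 5*7*10 = 385
Denominator = 7 + 5*7 = 42
Posterior mean = 9.1667

9.1667


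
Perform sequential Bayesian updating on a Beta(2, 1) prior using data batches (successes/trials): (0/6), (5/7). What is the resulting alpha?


Accumulate successes: 5
Posterior alpha = prior alpha + sum of successes
= 2 + 5 = 7

7


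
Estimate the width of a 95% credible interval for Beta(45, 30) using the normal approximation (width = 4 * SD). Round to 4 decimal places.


For Beta(a,b): Var = ab/((a+b)^2(a+b+1))
Var = 0.0032, SD = 0.0562
Approximate 95% CI width = 4 * 0.0562 = 0.2248

0.2248


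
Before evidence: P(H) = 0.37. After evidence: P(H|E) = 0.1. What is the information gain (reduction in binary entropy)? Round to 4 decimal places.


Prior entropy = 0.9507
Posterior entropy = 0.469
Information gain = 0.9507 - 0.469 = 0.4817

0.4817


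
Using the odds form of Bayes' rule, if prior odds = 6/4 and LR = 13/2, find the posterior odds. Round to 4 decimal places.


Bayes' rule in odds form: posterior odds = prior odds * LR
= (6 * 13) / (4 * 2)
= 78/8 = 9.75

9.75


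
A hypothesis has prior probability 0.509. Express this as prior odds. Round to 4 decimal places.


Odds = P(H) / P(not H) = 0.509 / 0.491
= 1.0367

1.0367


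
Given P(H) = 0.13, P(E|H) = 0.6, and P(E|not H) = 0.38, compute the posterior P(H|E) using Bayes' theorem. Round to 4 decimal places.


By Bayes' theorem: P(H|E) = P(E|H)*P(H) / P(E)
P(E) = P(E|H)*P(H) + P(E|not H)*P(not H)
P(E) = 0.6*0.13 + 0.38*0.87 = 0.4086
P(H|E) = 0.6*0.13 / 0.4086 = 0.1909

0.1909


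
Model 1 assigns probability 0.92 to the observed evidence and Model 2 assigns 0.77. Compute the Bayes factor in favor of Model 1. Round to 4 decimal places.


BF = P(data|M1) / P(data|M2)
= 0.92 / 0.77 = 1.1948

1.1948


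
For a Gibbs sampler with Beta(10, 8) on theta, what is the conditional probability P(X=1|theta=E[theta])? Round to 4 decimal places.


E[theta] = 10/(10+8) = 0.5556
P(X=1|theta) = theta = 0.5556

0.5556


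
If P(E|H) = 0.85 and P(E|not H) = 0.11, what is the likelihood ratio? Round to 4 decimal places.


Likelihood ratio = P(E|H) / P(E|not H)
= 0.85 / 0.11
= 7.7273

7.7273


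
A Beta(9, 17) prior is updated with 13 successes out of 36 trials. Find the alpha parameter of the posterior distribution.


In the Beta-Binomial conjugate update:
alpha_post = alpha_prior + successes
= 9 + 13
= 22

22


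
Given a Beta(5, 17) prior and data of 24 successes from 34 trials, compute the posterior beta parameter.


Number of failures = 34 - 24 = 10
Posterior beta = 17 + 10 = 27

27


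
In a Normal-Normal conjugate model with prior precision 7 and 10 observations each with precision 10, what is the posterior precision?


Posterior precision = prior precision + n * observation precision
= 7 + 10 * 10
= 7 + 100 = 107

107


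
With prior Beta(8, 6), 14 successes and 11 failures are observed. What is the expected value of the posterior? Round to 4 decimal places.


Posterior = Beta(22, 17)
E[theta] = alpha/(alpha+beta)
= 22/39 = 0.5641

0.5641


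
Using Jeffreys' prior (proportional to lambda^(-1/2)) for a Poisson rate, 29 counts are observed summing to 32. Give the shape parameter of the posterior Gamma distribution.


Conjugate update: Gamma(prior_shape + S, prior_rate + n).
Prior shape = 0.5, prior rate = 0.
Posterior shape = 0.5 + S = 0.5 + 32 = 32.5

32.5


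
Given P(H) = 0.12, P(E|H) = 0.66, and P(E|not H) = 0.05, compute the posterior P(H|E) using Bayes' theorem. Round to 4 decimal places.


By Bayes' theorem: P(H|E) = P(E|H)*P(H) / P(E)
P(E) = P(E|H)*P(H) + P(E|not H)*P(not H)
P(E) = 0.66*0.12 + 0.05*0.88 = 0.1232
P(H|E) = 0.66*0.12 / 0.1232 = 0.6429

0.6429


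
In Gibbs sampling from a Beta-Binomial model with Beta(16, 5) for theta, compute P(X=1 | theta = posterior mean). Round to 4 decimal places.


Posterior mean = alpha/(alpha+beta) = 16/21 = 0.7619
P(X=1|theta=mean) = theta = 0.7619

0.7619


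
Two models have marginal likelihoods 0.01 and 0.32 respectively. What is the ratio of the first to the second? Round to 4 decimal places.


Evidence ratio = 0.01 / 0.32
= 0.0312

0.0312


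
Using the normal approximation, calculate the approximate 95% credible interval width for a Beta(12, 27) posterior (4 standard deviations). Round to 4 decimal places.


Var(Beta) = 12*27/(39^2 * 40) = 0.0053
SD = 0.073
Width ~ 4*SD = 0.2919

0.2919


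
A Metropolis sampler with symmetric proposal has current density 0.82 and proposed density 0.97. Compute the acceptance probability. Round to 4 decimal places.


For symmetric proposals, acceptance = min(1, pi(x*)/pi(x))
= min(1, 0.97/0.82)
= min(1, 1.1829) = 1.0

1.0


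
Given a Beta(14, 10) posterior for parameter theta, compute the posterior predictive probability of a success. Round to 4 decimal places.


For a Beta-Bernoulli model, the predictive probability is the mean:
P(success) = 14/(14+10) = 14/24 = 0.5833

0.5833


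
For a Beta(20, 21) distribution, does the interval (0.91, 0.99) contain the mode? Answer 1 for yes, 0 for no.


Mode of Beta(a,b) = (a-1)/(a+b-2)
= (20-1)/(20+21-2) = 0.4872
Check: 0.91 <= 0.4872 <= 0.99?
Result: 0

0


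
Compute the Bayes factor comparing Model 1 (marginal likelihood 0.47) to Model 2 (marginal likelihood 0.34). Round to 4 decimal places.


BF12 = marginal likelihood of M1 / marginal likelihood of M2
= 0.47/0.34
= 1.3824

1.3824


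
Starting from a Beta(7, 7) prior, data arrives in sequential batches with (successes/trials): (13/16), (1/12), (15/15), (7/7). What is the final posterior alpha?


In sequential Bayesian updating, we sum all successes.
Total successes = 36
Final alpha = 7 + 36 = 43

43


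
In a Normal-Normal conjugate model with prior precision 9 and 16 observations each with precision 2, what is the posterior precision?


Posterior precision = prior precision + n * observation precision
= 9 + 16 * 2
= 9 + 32 = 41

41


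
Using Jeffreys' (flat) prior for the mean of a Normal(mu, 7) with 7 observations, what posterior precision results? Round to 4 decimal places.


Flat prior means prior precision is 0.
Posterior precision = n / sigma^2 = 7/7 = 1.0

1.0


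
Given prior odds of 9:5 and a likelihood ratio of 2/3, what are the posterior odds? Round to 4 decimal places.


Posterior odds = prior odds * LR
Prior odds = 9/5 = 1.8
LR = 2/3 = 0.6667
Posterior odds = 1.8 * 0.6667 = 1.2

1.2


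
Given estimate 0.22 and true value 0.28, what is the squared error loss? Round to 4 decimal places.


Squared error = (estimate - true)^2
Difference = -0.06
Loss = -0.06^2 = 0.0036

0.0036


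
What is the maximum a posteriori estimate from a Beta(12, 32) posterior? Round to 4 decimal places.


The MAP estimate equals the mode of the distribution.
Mode of Beta(a,b) = (a-1)/(a+b-2)
= 11/42
= 0.2619

0.2619


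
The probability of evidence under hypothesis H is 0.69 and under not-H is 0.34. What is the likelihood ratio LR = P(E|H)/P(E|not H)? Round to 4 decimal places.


LR = 0.69 / 0.34
= 2.0294

2.0294


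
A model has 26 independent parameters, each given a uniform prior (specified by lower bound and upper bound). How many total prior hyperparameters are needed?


Each uniform prior needs 2 hyperparameters (lower bound and upper bound).
Total = 2 * 26 = 52

52


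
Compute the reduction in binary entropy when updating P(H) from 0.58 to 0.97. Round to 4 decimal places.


H_before = -p*log2(p) - (1-p)*log2(1-p) for p=0.58: 0.9815
H_after for p=0.97: 0.1944
Reduction = 0.9815 - 0.1944 = 0.7871

0.7871


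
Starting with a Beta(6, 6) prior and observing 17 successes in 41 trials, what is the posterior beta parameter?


Posterior beta = prior beta + failures
Failures = 41 - 17 = 24
beta_post = 6 + 24 = 30

30


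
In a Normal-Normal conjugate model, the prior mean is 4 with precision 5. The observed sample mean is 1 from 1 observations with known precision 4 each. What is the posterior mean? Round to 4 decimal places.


Posterior precision = tau0 + n*tau = 5 + 1*4 = 9
Posterior mean = (tau0*mu0 + n*tau*xbar) / posterior_precision
= (5*4 + 1*4*1) / 9
= 24 / 9 = 2.6667

2.6667


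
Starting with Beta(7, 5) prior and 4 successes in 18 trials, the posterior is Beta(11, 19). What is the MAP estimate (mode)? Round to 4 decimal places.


The mode of Beta(a, b) when a > 1 and b > 1 is (a-1)/(a+b-2)
= (11 - 1) / (11 + 19 - 2)
= 10 / 28
= 0.3571

0.3571


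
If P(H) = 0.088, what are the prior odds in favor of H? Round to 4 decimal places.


Prior odds = P(H) / (1 - P(H))
= 0.088 / 0.912
= 0.0965

0.0965


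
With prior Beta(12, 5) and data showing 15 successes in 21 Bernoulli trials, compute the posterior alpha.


Conjugate update: alpha_posterior = alpha_prior + k
= 12 + 15 = 27

27


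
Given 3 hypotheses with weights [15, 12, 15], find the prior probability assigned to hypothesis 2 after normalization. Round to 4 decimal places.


To normalize, divide each weight by the sum of all weights.
Sum = 42
Prior(H2) = 12/42 = 0.2857

0.2857


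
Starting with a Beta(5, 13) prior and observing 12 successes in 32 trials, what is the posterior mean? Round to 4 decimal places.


Posterior parameters: alpha = 5 + 12 = 17
beta = 13 + 20 = 33
Posterior mean = alpha / (alpha + beta) = 17 / 50
= 0.34

0.34


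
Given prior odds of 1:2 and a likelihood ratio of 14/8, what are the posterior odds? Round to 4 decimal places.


Posterior odds = prior odds * LR
Prior odds = 1/2 = 0.5
LR = 14/8 = 1.75
Posterior odds = 0.5 * 1.75 = 0.875

0.875


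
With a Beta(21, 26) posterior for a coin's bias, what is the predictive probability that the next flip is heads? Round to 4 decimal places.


The predictive probability equals the posterior mean.
P(next = heads) = alpha / (alpha + beta)
= 21 / 47 = 0.4468

0.4468


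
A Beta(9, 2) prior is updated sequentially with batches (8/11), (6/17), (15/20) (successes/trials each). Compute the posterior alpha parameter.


Sequential conjugate updating is equivalent to a single batch update.
Total successes across all batches = 29
alpha_posterior = alpha_prior + total_successes = 9 + 29
= 38

38


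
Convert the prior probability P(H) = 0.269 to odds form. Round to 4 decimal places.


P(not H) = 1 - 0.269 = 0.731
Odds = 0.269 / 0.731 = 0.368

0.368


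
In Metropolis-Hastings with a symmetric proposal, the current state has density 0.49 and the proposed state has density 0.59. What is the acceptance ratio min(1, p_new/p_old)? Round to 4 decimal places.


Ratio = p_new / p_old = 0.59 / 0.49 = 1.2041
Acceptance = min(1, 1.2041) = 1.0

1.0


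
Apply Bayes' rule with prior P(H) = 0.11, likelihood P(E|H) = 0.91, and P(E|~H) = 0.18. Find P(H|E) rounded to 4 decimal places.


Step 1: Compute marginal P(E) = P(E|H)P(H) + P(E|~H)P(~H)
= 0.91*0.11 + 0.18*0.89 = 0.2603
Step 2: P(H|E) = P(E|H)P(H)/P(E) = 0.1001/0.2603
= 0.3846

0.3846


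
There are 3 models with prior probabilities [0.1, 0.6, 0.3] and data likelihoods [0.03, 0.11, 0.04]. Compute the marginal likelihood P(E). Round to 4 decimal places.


P(E) = sum over models of P(M_i) * P(E|M_i)
= 0.1*0.03 + 0.6*0.11 + 0.3*0.04
= 0.081

0.081


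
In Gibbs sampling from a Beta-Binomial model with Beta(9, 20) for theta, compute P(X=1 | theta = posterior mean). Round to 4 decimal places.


Posterior mean = alpha/(alpha+beta) = 9/29 = 0.3103
P(X=1|theta=mean) = theta = 0.3103

0.3103


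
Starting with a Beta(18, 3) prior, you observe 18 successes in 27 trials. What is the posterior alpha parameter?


For a Beta-Binomial conjugate model:
Posterior alpha = prior alpha + number of successes
= 18 + 18 = 36

36


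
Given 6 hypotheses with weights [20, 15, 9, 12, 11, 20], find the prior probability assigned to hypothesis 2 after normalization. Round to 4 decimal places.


To normalize, divide each weight by the sum of all weights.
Sum = 87
Prior(H2) = 15/87 = 0.1724

0.1724


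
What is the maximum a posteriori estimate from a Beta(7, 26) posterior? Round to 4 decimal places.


The MAP estimate equals the mode of the distribution.
Mode of Beta(a,b) = (a-1)/(a+b-2)
= 6/31
= 0.1935

0.1935


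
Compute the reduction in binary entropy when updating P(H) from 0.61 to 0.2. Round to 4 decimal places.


H_before = -p*log2(p) - (1-p)*log2(1-p) for p=0.61: 0.9648
H_after for p=0.2: 0.7219
Reduction = 0.9648 - 0.7219 = 0.2429

0.2429


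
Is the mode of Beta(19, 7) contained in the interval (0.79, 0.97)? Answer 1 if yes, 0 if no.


Mode = (a-1)/(a+b-2) = 18/24 = 0.75
Interval: (0.79, 0.97)
Contains mode? 0

0


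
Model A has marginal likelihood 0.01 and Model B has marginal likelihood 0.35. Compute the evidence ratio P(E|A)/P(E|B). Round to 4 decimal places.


Evidence ratio = P(E|A) / P(E|B)
= 0.01 / 0.35
= 0.0286

0.0286


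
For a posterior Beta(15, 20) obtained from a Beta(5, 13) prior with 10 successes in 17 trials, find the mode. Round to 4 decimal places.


Mode = (alpha - 1) / (alpha + beta - 2)
= 14 / 33
= 0.4242

0.4242


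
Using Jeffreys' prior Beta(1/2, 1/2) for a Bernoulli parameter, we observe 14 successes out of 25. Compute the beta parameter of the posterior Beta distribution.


Conjugate update: Beta(0.5 + k, 0.5 + n - k).
k = 14, n - k = 11
Posterior beta = 0.5 + (n - k) = 0.5 + 11 = 11.5

11.5


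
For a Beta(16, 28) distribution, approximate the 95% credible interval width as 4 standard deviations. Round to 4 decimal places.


Variance of Beta(a,b) = ab / ((a+b)^2 * (a+b+1))
= 16*28 / ((44)^2 * 45)
= 0.0051
SD = sqrt(0.0051) = 0.0717
Width = 4 * SD = 0.2868

0.2868


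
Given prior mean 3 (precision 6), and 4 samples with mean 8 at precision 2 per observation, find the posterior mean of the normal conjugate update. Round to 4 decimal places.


The posterior mean is a precision-weighted average of prior and data.
Post. prec. = 6 + 8 = 14
Post. mean = (18 + 64)/14 = 82/14 = 5.8571

5.8571


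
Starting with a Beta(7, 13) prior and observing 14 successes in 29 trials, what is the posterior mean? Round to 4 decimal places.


Posterior parameters: alpha = 7 + 14 = 21
beta = 13 + 15 = 28
Posterior mean = alpha / (alpha + beta) = 21 / 49
= 0.4286

0.4286


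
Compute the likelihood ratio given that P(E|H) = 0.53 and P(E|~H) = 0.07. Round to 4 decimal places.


LR = P(E|H) / P(E|~H)
= 0.53 / 0.07 = 7.5714

7.5714


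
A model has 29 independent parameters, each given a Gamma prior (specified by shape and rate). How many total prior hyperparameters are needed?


Each Gamma prior needs 2 hyperparameters (shape and rate).
Total = 2 * 29 = 58

58


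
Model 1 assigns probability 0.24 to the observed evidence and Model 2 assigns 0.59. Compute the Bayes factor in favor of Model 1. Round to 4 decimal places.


BF = P(data|M1) / P(data|M2)
= 0.24 / 0.59 = 0.4068

0.4068


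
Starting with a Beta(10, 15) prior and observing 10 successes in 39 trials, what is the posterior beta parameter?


Posterior beta = prior beta + failures
Failures = 39 - 10 = 29
beta_post = 15 + 29 = 44

44


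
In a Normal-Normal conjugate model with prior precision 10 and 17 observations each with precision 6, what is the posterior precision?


Posterior precision = prior precision + n * observation precision
= 10 + 17 * 6
= 10 + 102 = 112

112


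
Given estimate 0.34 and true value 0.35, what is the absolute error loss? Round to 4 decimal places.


Absolute error = |estimate - true|
= |-0.01| = 0.01

0.01


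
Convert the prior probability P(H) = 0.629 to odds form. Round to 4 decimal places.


P(not H) = 1 - 0.629 = 0.371
Odds = 0.629 / 0.371 = 1.6954

1.6954


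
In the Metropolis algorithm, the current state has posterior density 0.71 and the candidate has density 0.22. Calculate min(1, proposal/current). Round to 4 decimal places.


Ratio = 0.22/0.71 = 0.3099
Acceptance probability = min(1, 0.3099)
= 0.3099

0.3099


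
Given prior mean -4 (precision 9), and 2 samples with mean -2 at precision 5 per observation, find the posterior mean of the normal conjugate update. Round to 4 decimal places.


The posterior mean is a precision-weighted average of prior and data.
Post. prec. = 9 + 10 = 19
Post. mean = (-36 + -20)/19 = -56/19 = -2.9474

-2.9474


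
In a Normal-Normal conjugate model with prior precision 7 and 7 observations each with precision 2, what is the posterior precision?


Posterior precision = prior precision + n * observation precision
= 7 + 7 * 2
= 7 + 14 = 21

21


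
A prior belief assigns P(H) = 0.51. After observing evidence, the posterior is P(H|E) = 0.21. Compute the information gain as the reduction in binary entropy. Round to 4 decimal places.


H(prior) = -0.51*log2(0.51) - 0.49*log2(0.49)
= 0.9997
H(post) = -0.21*log2(0.21) - 0.79*log2(0.79)
= 0.7415
IG = 0.9997 - 0.7415 = 0.2582

0.2582


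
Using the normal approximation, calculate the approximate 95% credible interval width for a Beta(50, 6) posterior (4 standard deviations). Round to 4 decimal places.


Var(Beta) = 50*6/(56^2 * 57) = 0.0017
SD = 0.041
Width ~ 4*SD = 0.1639

0.1639


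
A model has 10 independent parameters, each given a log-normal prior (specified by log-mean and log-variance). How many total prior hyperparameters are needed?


Each log-normal prior needs 2 hyperparameters (log-mean and log-variance).
Total = 2 * 10 = 20

20


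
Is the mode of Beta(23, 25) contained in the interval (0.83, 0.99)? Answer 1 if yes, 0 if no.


Mode = (a-1)/(a+b-2) = 22/46 = 0.4783
Interval: (0.83, 0.99)
Contains mode? 0

0


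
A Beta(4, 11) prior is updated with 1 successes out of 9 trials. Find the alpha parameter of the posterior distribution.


In the Beta-Binomial conjugate update:
alpha_post = alpha_prior + successes
= 4 + 1
= 5

5


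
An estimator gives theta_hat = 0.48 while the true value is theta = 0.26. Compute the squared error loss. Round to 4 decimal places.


The squared error loss is (theta_hat - theta)^2
= (0.48 - 0.26)^2
= (0.22)^2 = 0.0484

0.0484


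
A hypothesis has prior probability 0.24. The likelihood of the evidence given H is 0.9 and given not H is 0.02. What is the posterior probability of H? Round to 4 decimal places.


Using Bayes' theorem:
P(E) = 0.24 * 0.9 + 0.76 * 0.02
P(E) = 0.2312
P(H|E) = (0.24 * 0.9) / 0.2312 = 0.9343

0.9343


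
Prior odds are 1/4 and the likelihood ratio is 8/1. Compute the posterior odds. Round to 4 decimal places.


Posterior odds = prior odds * likelihood ratio
= (1/4) * (8/1)
= 8 / 4
= 2.0

2.0


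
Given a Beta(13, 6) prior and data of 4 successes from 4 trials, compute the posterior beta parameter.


Number of failures = 4 - 4 = 0
Posterior beta = 6 + 0 = 6

6


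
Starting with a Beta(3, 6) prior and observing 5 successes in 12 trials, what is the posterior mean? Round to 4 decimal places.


Posterior parameters: alpha = 3 + 5 = 8
beta = 6 + 7 = 13
Posterior mean = alpha / (alpha + beta) = 8 / 21
= 0.381

0.381


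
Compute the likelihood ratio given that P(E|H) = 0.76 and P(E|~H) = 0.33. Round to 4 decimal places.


LR = P(E|H) / P(E|~H)
= 0.76 / 0.33 = 2.303

2.303


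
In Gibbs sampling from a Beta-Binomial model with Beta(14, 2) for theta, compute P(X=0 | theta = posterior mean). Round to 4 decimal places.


Posterior mean = alpha/(alpha+beta) = 14/16 = 0.875
P(X=0|theta=mean) = 1 - theta = 0.125

0.125


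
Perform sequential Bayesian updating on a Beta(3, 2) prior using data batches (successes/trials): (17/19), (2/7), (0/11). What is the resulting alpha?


Accumulate successes: 19
Posterior alpha = prior alpha + sum of successes
= 3 + 19 = 22

22


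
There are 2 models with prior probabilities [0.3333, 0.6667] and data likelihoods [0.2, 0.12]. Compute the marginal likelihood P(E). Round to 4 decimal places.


P(E) = sum over models of P(M_i) * P(E|M_i)
= 0.3333*0.2 + 0.6667*0.12
= 0.1467

0.1467


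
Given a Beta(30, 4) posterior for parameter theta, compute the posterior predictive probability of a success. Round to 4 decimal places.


For a Beta-Bernoulli model, the predictive probability is the mean:
P(success) = 30/(30+4) = 30/34 = 0.8824

0.8824


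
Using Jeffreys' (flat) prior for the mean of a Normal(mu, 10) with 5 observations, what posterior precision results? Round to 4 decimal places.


Flat prior means prior precision is 0.
Posterior precision = n / sigma^2 = 5/10 = 0.5

0.5


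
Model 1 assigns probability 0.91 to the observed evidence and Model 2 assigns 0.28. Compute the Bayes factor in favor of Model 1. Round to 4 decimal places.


BF = P(data|M1) / P(data|M2)
= 0.91 / 0.28 = 3.25

3.25


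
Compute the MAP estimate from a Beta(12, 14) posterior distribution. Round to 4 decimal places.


MAP = mode of Beta distribution
= (alpha - 1)/(alpha + beta - 2)
= (12-1)/(12+14-2)
= 11/24 = 0.4583

0.4583


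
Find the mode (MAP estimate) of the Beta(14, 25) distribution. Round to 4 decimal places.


For Beta(a,b) with a,b > 1:
Mode = (a-1)/(a+b-2) = (14-1)/(39-2)
= 13/37 = 0.3514

0.3514


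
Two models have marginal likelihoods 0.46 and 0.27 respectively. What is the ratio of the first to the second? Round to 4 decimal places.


Evidence ratio = 0.46 / 0.27
= 1.7037

1.7037


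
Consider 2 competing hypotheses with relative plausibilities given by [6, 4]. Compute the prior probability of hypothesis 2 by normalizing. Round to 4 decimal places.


Sum of weights = 6 + 4 = 10
Normalized prior for H2 = 4 / 10
= 0.4

0.4


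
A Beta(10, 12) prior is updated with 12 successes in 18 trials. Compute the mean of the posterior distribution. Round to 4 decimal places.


After update: Beta(22, 18)
Mean = 22 / (22 + 18) = 22 / 40
= 0.55

0.55


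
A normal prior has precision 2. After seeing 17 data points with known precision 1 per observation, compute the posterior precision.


In the conjugate normal model, precisions add:
tau_posterior = tau_prior + n * tau_data
= 2 + 17*1 = 19

19


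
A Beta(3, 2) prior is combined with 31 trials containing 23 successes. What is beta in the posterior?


In conjugate updating:
beta_posterior = beta_prior + (n - k)
= 2 + (31 - 23)
= 2 + 8 = 10

10


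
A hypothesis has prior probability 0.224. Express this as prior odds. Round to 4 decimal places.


Odds = P(H) / P(not H) = 0.224 / 0.776
= 0.2887

0.2887


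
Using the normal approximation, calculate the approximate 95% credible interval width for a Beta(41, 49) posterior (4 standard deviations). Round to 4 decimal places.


Var(Beta) = 41*49/(90^2 * 91) = 0.0027
SD = 0.0522
Width ~ 4*SD = 0.2088

0.2088


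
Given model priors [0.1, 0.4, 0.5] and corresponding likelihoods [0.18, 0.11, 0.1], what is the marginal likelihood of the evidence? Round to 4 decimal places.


P(E) = sum_i P(M_i) P(E|M_i)
= 0.018 + 0.044 + 0.05
= 0.112

0.112


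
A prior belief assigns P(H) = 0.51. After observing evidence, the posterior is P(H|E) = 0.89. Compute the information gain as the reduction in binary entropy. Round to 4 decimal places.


H(prior) = -0.51*log2(0.51) - 0.49*log2(0.49)
= 0.9997
H(post) = -0.89*log2(0.89) - 0.11*log2(0.11)
= 0.4999
IG = 0.9997 - 0.4999 = 0.4998

0.4998


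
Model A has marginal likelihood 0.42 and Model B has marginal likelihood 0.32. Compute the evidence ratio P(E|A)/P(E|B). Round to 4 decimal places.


Evidence ratio = P(E|A) / P(E|B)
= 0.42 / 0.32
= 1.3125

1.3125


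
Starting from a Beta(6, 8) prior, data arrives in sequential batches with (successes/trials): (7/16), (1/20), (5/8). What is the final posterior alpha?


In sequential Bayesian updating, we sum all successes.
Total successes = 13
Final alpha = 6 + 13 = 19

19


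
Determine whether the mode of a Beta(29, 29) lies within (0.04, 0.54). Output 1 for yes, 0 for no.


First find the mode: (a-1)/(a+b-2) = 0.5
Is 0.5 in (0.04, 0.54)? 1

1


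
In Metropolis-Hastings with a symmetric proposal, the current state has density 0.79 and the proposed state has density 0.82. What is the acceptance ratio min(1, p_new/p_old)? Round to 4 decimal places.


Ratio = p_new / p_old = 0.82 / 0.79 = 1.038
Acceptance = min(1, 1.038) = 1.0

1.0


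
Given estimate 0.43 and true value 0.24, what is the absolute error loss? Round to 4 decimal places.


Absolute error = |estimate - true|
= |0.19| = 0.19

0.19


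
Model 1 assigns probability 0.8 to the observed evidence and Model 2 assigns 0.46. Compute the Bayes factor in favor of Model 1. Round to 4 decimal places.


BF = P(data|M1) / P(data|M2)
= 0.8 / 0.46 = 1.7391

1.7391


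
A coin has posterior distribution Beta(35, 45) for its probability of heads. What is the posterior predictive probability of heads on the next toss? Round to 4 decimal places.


Posterior predictive = E[theta] = alpha/(alpha+beta)
= 35/80
= 0.4375

0.4375


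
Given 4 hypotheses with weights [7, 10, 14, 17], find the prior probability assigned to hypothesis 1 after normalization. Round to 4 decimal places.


To normalize, divide each weight by the sum of all weights.
Sum = 48
Prior(H1) = 7/48 = 0.1458

0.1458


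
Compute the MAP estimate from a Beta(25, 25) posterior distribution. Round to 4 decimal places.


MAP = mode of Beta distribution
= (alpha - 1)/(alpha + beta - 2)
= (25-1)/(25+25-2)
= 24/48 = 0.5

0.5


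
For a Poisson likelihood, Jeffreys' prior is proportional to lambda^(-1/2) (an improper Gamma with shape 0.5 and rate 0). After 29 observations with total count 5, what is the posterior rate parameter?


Jeffreys' prior for Poisson is proportional to lambda^(-1/2).
Posterior is Gamma(0.5 + S, 0 + n) = Gamma(0.5 + 5, 29).
Posterior rate = 0 + n = 29

29.0


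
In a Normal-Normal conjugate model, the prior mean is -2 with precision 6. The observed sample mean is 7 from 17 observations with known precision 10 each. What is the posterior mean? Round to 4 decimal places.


Posterior precision = tau0 + n*tau = 6 + 17*10 = 176
Posterior mean = (tau0*mu0 + n*tau*xbar) / posterior_precision
= (6*-2 + 17*10*7) / 176
= 1178 / 176 = 6.6932

6.6932


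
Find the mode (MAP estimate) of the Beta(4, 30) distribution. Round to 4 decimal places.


For Beta(a,b) with a,b > 1:
Mode = (a-1)/(a+b-2) = (4-1)/(34-2)
= 3/32 = 0.0938

0.0938


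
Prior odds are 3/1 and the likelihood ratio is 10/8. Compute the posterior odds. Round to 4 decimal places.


Posterior odds = prior odds * likelihood ratio
= (3/1) * (10/8)
= 30 / 8
= 3.75

3.75


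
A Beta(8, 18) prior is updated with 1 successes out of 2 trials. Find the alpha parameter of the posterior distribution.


In the Beta-Binomial conjugate update:
alpha_post = alpha_prior + successes
= 8 + 1
= 9

9


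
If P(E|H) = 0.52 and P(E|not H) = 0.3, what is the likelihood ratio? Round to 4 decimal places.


Likelihood ratio = P(E|H) / P(E|not H)
= 0.52 / 0.3
= 1.7333

1.7333


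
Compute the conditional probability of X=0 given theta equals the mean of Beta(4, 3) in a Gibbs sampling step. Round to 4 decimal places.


Mean of Beta(4, 3) = 0.5714
P(X=0 | theta=0.5714) = 0.4286

0.4286


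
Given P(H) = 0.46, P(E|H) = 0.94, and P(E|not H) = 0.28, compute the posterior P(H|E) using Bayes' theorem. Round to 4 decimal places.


By Bayes' theorem: P(H|E) = P(E|H)*P(H) / P(E)
P(E) = P(E|H)*P(H) + P(E|not H)*P(not H)
P(E) = 0.94*0.46 + 0.28*0.54 = 0.5836
P(H|E) = 0.94*0.46 / 0.5836 = 0.7409

0.7409


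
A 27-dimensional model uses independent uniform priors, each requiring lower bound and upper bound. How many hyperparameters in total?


Per parameter: 2 (lower bound and upper bound).
Total = 27 * 2 = 54

54


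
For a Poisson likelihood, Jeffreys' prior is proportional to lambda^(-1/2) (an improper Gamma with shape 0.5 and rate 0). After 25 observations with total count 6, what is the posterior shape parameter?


Jeffreys' prior for Poisson is proportional to lambda^(-1/2).
Posterior is Gamma(0.5 + S, 0 + n) = Gamma(0.5 + 6, 25).
Posterior shape = 0.5 + S = 0.5 + 6 = 6.5

6.5


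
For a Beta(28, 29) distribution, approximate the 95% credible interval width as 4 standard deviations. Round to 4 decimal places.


Variance of Beta(a,b) = ab / ((a+b)^2 * (a+b+1))
= 28*29 / ((57)^2 * 58)
= 0.0043
SD = sqrt(0.0043) = 0.0656
Width = 4 * SD = 0.2626

0.2626


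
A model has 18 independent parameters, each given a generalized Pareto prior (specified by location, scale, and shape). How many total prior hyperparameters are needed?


Each generalized Pareto prior needs 3 hyperparameters (location, scale, and shape).
Total = 3 * 18 = 54

54


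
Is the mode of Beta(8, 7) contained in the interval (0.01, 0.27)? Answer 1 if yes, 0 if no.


Mode = (a-1)/(a+b-2) = 7/13 = 0.5385
Interval: (0.01, 0.27)
Contains mode? 0

0


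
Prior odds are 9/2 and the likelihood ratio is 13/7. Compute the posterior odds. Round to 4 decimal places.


Posterior odds = prior odds * likelihood ratio
= (9/2) * (13/7)
= 117 / 14
= 8.3571

8.3571


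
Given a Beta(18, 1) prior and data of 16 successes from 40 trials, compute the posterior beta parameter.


Number of failures = 40 - 16 = 24
Posterior beta = 1 + 24 = 25

25


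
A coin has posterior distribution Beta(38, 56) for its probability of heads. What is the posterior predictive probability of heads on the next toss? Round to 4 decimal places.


Posterior predictive = E[theta] = alpha/(alpha+beta)
= 38/94
= 0.4043

0.4043


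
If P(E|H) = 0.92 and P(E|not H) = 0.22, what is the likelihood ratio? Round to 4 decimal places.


Likelihood ratio = P(E|H) / P(E|not H)
= 0.92 / 0.22
= 4.1818

4.1818


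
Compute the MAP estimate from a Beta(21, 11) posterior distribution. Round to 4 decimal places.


MAP = mode of Beta distribution
= (alpha - 1)/(alpha + beta - 2)
= (21-1)/(21+11-2)
= 20/30 = 0.6667

0.6667


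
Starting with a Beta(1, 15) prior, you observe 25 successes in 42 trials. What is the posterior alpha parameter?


For a Beta-Binomial conjugate model:
Posterior alpha = prior alpha + number of successes
= 1 + 25 = 26

26


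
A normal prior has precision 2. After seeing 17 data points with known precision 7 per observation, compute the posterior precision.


In the conjugate normal model, precisions add:
tau_posterior = tau_prior + n * tau_data
= 2 + 17*7 = 121

121


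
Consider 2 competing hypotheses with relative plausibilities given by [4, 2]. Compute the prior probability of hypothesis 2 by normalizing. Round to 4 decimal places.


Sum of weights = 4 + 2 = 6
Normalized prior for H2 = 2 / 6
= 0.3333

0.3333


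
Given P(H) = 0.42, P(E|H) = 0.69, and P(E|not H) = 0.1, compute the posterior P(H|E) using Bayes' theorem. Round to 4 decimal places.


By Bayes' theorem: P(H|E) = P(E|H)*P(H) / P(E)
P(E) = P(E|H)*P(H) + P(E|not H)*P(not H)
P(E) = 0.69*0.42 + 0.1*0.58 = 0.3478
P(H|E) = 0.69*0.42 / 0.3478 = 0.8332

0.8332


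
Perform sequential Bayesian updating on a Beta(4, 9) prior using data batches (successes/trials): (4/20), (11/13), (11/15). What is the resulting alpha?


Accumulate successes: 26
Posterior alpha = prior alpha + sum of successes
= 4 + 26 = 30

30


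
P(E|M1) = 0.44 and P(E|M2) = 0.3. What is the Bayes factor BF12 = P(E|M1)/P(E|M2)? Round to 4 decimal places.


Bayes factor BF12 = P(E|M1) / P(E|M2)
= 0.44 / 0.3
= 1.4667

1.4667


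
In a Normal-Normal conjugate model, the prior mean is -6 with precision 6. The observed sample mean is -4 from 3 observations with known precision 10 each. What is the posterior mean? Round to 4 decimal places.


Posterior precision = tau0 + n*tau = 6 + 3*10 = 36
Posterior mean = (tau0*mu0 + n*tau*xbar) / posterior_precision
= (6*-6 + 3*10*-4) / 36
= -156 / 36 = -4.3333

-4.3333


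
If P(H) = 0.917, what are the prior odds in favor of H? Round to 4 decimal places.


Prior odds = P(H) / (1 - P(H))
= 0.917 / 0.083
= 11.0482

11.0482


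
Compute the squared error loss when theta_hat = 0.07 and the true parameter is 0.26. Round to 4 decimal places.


L = (theta_hat - theta_true)^2
= (0.07 - 0.26)^2
= -0.19^2 = 0.0361

0.0361


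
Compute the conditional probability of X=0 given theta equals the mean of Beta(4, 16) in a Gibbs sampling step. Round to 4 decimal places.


Mean of Beta(4, 16) = 0.2
P(X=0 | theta=0.2) = 0.8

0.8


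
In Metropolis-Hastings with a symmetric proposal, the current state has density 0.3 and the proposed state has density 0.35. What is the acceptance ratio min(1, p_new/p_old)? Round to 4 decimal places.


Ratio = p_new / p_old = 0.35 / 0.3 = 1.1667
Acceptance = min(1, 1.1667) = 1.0

1.0


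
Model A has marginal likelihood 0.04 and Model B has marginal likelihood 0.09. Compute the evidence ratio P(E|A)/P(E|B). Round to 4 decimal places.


Evidence ratio = P(E|A) / P(E|B)
= 0.04 / 0.09
= 0.4444

0.4444


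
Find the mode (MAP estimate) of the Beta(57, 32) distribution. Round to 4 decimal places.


For Beta(a,b) with a,b > 1:
Mode = (a-1)/(a+b-2) = (57-1)/(89-2)
= 56/87 = 0.6437

0.6437


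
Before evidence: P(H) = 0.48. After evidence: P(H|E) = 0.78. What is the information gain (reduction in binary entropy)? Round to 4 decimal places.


Prior entropy = 0.9988
Posterior entropy = 0.7602
Information gain = 0.9988 - 0.7602 = 0.2387

0.2387


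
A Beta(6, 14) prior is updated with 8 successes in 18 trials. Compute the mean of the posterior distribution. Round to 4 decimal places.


After update: Beta(14, 24)
Mean = 14 / (14 + 24) = 14 / 38
= 0.3684

0.3684


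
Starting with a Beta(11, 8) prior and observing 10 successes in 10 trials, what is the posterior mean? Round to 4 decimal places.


Posterior parameters: alpha = 11 + 10 = 21
beta = 8 + 0 = 8
Posterior mean = alpha / (alpha + beta) = 21 / 29
= 0.7241

0.7241


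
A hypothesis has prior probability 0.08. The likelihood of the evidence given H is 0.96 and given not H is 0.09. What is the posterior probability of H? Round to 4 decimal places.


Using Bayes' theorem:
P(E) = 0.08 * 0.96 + 0.92 * 0.09
P(E) = 0.1596
P(H|E) = (0.08 * 0.96) / 0.1596 = 0.4812

0.4812


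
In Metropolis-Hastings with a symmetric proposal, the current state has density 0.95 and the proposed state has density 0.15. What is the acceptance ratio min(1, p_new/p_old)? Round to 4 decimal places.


Ratio = p_new / p_old = 0.15 / 0.95 = 0.1579
Acceptance = min(1, 0.1579) = 0.1579

0.1579


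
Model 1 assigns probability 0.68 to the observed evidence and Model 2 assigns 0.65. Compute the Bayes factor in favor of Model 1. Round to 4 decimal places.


BF = P(data|M1) / P(data|M2)
= 0.68 / 0.65 = 1.0462

1.0462


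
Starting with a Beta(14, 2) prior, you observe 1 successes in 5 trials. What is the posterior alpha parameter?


For a Beta-Binomial conjugate model:
Posterior alpha = prior alpha + number of successes
= 14 + 1 = 15

15
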